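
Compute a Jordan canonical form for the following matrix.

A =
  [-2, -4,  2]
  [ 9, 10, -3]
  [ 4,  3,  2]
J_2(3) ⊕ J_1(4)

The characteristic polynomial is
  det(x·I − A) = x^3 - 10*x^2 + 33*x - 36 = (x - 4)*(x - 3)^2

Eigenvalues and multiplicities (the geometric multiplicity of λ is n − rank(A − λI), which equals the number of Jordan blocks for λ):
  λ = 3: algebraic multiplicity = 2, geometric multiplicity = 1
  λ = 4: algebraic multiplicity = 1, geometric multiplicity = 1

Determining the block sizes for each eigenvalue:
  λ = 3: one block (gm = 1), so the single block has size am = 2 → block sizes [2]
  λ = 4: one block (gm = 1), so the single block has size am = 1 → block sizes [1]

Assembling the blocks gives a Jordan form
J =
  [3, 1, 0]
  [0, 3, 0]
  [0, 0, 4]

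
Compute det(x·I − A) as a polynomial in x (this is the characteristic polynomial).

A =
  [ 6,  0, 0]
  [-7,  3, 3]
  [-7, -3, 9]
x^3 - 18*x^2 + 108*x - 216

Expanding det(x·I − A) (e.g. by cofactor expansion or by noting that A is similar to its Jordan form J, which has the same characteristic polynomial as A) gives
  χ_A(x) = x^3 - 18*x^2 + 108*x - 216
which factors as (x - 6)^3. The eigenvalues (with algebraic multiplicities) are λ = 6 with multiplicity 3.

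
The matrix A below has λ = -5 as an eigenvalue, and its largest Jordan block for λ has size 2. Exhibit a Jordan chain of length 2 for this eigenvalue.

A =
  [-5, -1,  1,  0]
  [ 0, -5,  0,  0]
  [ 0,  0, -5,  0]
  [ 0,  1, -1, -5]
A Jordan chain for λ = -5 of length 2:
v_1 = (-1, 0, 0, 1)ᵀ
v_2 = (0, 1, 0, 0)ᵀ

Let N = A − (-5)·I. We want v_2 with N^2 v_2 = 0 but N^1 v_2 ≠ 0; then v_{j-1} := N · v_j for j = 2, …, 2.

Pick v_2 = (0, 1, 0, 0)ᵀ.
Then v_1 = N · v_2 = (-1, 0, 0, 1)ᵀ.

Sanity check: (A − (-5)·I) v_1 = (0, 0, 0, 0)ᵀ = 0. ✓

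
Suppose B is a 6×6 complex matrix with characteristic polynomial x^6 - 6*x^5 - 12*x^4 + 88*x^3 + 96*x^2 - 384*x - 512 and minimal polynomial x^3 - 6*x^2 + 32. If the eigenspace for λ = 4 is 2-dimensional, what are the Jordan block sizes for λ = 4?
Block sizes for λ = 4: [2, 1]

Step 1 — from the characteristic polynomial, algebraic multiplicity of λ = 4 is 3. From dim ker(B − (4)·I) = 2, there are exactly 2 Jordan blocks for λ = 4.
Step 2 — from the minimal polynomial, the factor (x − 4)^2 tells us the largest block for λ = 4 has size 2.
Step 3 — with total size 3, 2 blocks, and largest block 2, the block sizes (in nonincreasing order) are [2, 1].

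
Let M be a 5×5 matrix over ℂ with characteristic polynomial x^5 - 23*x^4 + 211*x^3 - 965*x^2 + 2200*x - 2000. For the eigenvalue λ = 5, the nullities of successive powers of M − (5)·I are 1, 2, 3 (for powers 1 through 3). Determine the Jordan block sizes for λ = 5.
Block sizes for λ = 5: [3]

From the dimensions of kernels of powers, the number of Jordan blocks of size at least j is d_j − d_{j−1} where d_j = dim ker(N^j) (with d_0 = 0). Computing the differences gives [1, 1, 1].
The number of blocks of size exactly k is (#blocks of size ≥ k) − (#blocks of size ≥ k + 1), so the partition is: 1 block(s) of size 3.
In nonincreasing order the block sizes are [3].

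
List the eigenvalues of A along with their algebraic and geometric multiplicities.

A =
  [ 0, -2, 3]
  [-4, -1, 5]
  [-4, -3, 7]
λ = 2: alg = 3, geom = 1

Step 1 — factor the characteristic polynomial to read off the algebraic multiplicities:
  χ_A(x) = (x - 2)^3

Step 2 — compute geometric multiplicities via the rank-nullity identity g(λ) = n − rank(A − λI):
  rank(A − (2)·I) = 2, so dim ker(A − (2)·I) = n − 2 = 1

Summary:
  λ = 2: algebraic multiplicity = 3, geometric multiplicity = 1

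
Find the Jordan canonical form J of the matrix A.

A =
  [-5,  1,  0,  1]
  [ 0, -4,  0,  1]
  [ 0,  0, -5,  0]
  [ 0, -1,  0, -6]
J_2(-5) ⊕ J_1(-5) ⊕ J_1(-5)

The characteristic polynomial is
  det(x·I − A) = x^4 + 20*x^3 + 150*x^2 + 500*x + 625 = (x + 5)^4

Eigenvalues and multiplicities (the geometric multiplicity of λ is n − rank(A − λI), which equals the number of Jordan blocks for λ):
  λ = -5: algebraic multiplicity = 4, geometric multiplicity = 3

Determining the block sizes for each eigenvalue:
  λ = -5: 3 blocks summing to 4 forces exactly one block of size 2 and the rest size 1 → block sizes [2, 1, 1]

Assembling the blocks gives a Jordan form
J =
  [-5,  1,  0,  0]
  [ 0, -5,  0,  0]
  [ 0,  0, -5,  0]
  [ 0,  0,  0, -5]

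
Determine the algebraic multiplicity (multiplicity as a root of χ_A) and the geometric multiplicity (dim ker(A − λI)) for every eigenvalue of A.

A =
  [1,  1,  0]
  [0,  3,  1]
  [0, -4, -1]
λ = 1: alg = 3, geom = 1

Step 1 — factor the characteristic polynomial to read off the algebraic multiplicities:
  χ_A(x) = (x - 1)^3

Step 2 — compute geometric multiplicities via the rank-nullity identity g(λ) = n − rank(A − λI):
  rank(A − (1)·I) = 2, so dim ker(A − (1)·I) = n − 2 = 1

Summary:
  λ = 1: algebraic multiplicity = 3, geometric multiplicity = 1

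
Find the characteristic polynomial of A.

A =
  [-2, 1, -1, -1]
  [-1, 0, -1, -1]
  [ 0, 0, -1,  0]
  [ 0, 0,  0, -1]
x^4 + 4*x^3 + 6*x^2 + 4*x + 1

Expanding det(x·I − A) (e.g. by cofactor expansion or by noting that A is similar to its Jordan form J, which has the same characteristic polynomial as A) gives
  χ_A(x) = x^4 + 4*x^3 + 6*x^2 + 4*x + 1
which factors as (x + 1)^4. The eigenvalues (with algebraic multiplicities) are λ = -1 with multiplicity 4.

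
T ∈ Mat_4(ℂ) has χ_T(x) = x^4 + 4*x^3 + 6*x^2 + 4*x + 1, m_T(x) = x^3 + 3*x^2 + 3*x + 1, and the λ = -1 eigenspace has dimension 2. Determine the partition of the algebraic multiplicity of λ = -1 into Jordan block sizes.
Block sizes for λ = -1: [3, 1]

Step 1 — from the characteristic polynomial, algebraic multiplicity of λ = -1 is 4. From dim ker(T − (-1)·I) = 2, there are exactly 2 Jordan blocks for λ = -1.
Step 2 — from the minimal polynomial, the factor (x + 1)^3 tells us the largest block for λ = -1 has size 3.
Step 3 — with total size 4, 2 blocks, and largest block 3, the block sizes (in nonincreasing order) are [3, 1].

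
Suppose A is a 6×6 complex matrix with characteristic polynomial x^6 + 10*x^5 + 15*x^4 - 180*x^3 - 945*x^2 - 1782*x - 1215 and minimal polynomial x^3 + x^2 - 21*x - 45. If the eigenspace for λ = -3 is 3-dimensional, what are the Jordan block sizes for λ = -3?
Block sizes for λ = -3: [2, 2, 1]

Step 1 — from the characteristic polynomial, algebraic multiplicity of λ = -3 is 5. From dim ker(A − (-3)·I) = 3, there are exactly 3 Jordan blocks for λ = -3.
Step 2 — from the minimal polynomial, the factor (x + 3)^2 tells us the largest block for λ = -3 has size 2.
Step 3 — with total size 5, 3 blocks, and largest block 2, the block sizes (in nonincreasing order) are [2, 2, 1].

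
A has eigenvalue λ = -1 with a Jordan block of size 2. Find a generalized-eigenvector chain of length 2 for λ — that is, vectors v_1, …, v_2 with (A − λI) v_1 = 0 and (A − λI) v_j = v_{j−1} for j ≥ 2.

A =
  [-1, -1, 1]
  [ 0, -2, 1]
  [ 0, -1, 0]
A Jordan chain for λ = -1 of length 2:
v_1 = (-1, -1, -1)ᵀ
v_2 = (0, 1, 0)ᵀ

Let N = A − (-1)·I. We want v_2 with N^2 v_2 = 0 but N^1 v_2 ≠ 0; then v_{j-1} := N · v_j for j = 2, …, 2.

Pick v_2 = (0, 1, 0)ᵀ.
Then v_1 = N · v_2 = (-1, -1, -1)ᵀ.

Sanity check: (A − (-1)·I) v_1 = (0, 0, 0)ᵀ = 0. ✓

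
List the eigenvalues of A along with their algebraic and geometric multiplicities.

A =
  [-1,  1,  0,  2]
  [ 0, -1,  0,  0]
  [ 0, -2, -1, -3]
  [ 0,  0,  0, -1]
λ = -1: alg = 4, geom = 2

Step 1 — factor the characteristic polynomial to read off the algebraic multiplicities:
  χ_A(x) = (x + 1)^4

Step 2 — compute geometric multiplicities via the rank-nullity identity g(λ) = n − rank(A − λI):
  rank(A − (-1)·I) = 2, so dim ker(A − (-1)·I) = n − 2 = 2

Summary:
  λ = -1: algebraic multiplicity = 4, geometric multiplicity = 2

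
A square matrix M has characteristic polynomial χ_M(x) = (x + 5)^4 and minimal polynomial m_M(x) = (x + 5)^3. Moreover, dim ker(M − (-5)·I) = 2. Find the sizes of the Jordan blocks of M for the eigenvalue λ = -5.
Block sizes for λ = -5: [3, 1]

Step 1 — from the characteristic polynomial, algebraic multiplicity of λ = -5 is 4. From dim ker(M − (-5)·I) = 2, there are exactly 2 Jordan blocks for λ = -5.
Step 2 — from the minimal polynomial, the factor (x + 5)^3 tells us the largest block for λ = -5 has size 3.
Step 3 — with total size 4, 2 blocks, and largest block 3, the block sizes (in nonincreasing order) are [3, 1].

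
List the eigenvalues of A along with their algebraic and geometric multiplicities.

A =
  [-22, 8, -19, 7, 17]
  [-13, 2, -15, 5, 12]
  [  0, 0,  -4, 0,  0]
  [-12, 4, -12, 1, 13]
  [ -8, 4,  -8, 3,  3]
λ = -4: alg = 5, geom = 2

Step 1 — factor the characteristic polynomial to read off the algebraic multiplicities:
  χ_A(x) = (x + 4)^5

Step 2 — compute geometric multiplicities via the rank-nullity identity g(λ) = n − rank(A − λI):
  rank(A − (-4)·I) = 3, so dim ker(A − (-4)·I) = n − 3 = 2

Summary:
  λ = -4: algebraic multiplicity = 5, geometric multiplicity = 2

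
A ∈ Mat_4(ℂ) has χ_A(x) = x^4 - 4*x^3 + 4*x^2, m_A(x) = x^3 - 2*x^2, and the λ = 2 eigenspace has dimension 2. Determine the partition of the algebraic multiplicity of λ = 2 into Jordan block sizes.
Block sizes for λ = 2: [1, 1]

Step 1 — from the characteristic polynomial, algebraic multiplicity of λ = 2 is 2. From dim ker(A − (2)·I) = 2, there are exactly 2 Jordan blocks for λ = 2.
Step 2 — from the minimal polynomial, the factor (x − 2) tells us the largest block for λ = 2 has size 1.
Step 3 — with total size 2, 2 blocks, and largest block 1, the block sizes (in nonincreasing order) are [1, 1].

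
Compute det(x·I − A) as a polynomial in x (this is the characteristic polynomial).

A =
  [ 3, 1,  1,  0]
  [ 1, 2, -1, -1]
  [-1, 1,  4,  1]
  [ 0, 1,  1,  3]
x^4 - 12*x^3 + 54*x^2 - 108*x + 81

Expanding det(x·I − A) (e.g. by cofactor expansion or by noting that A is similar to its Jordan form J, which has the same characteristic polynomial as A) gives
  χ_A(x) = x^4 - 12*x^3 + 54*x^2 - 108*x + 81
which factors as (x - 3)^4. The eigenvalues (with algebraic multiplicities) are λ = 3 with multiplicity 4.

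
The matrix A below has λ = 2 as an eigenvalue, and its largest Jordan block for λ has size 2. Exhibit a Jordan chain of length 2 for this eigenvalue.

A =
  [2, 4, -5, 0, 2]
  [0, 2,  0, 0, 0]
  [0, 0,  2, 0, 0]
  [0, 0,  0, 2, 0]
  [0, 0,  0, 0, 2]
A Jordan chain for λ = 2 of length 2:
v_1 = (4, 0, 0, 0, 0)ᵀ
v_2 = (0, 1, 0, 0, 0)ᵀ

Let N = A − (2)·I. We want v_2 with N^2 v_2 = 0 but N^1 v_2 ≠ 0; then v_{j-1} := N · v_j for j = 2, …, 2.

Pick v_2 = (0, 1, 0, 0, 0)ᵀ.
Then v_1 = N · v_2 = (4, 0, 0, 0, 0)ᵀ.

Sanity check: (A − (2)·I) v_1 = (0, 0, 0, 0, 0)ᵀ = 0. ✓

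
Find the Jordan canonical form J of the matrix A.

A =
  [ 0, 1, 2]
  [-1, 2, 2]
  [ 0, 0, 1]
J_2(1) ⊕ J_1(1)

The characteristic polynomial is
  det(x·I − A) = x^3 - 3*x^2 + 3*x - 1 = (x - 1)^3

Eigenvalues and multiplicities (the geometric multiplicity of λ is n − rank(A − λI), which equals the number of Jordan blocks for λ):
  λ = 1: algebraic multiplicity = 3, geometric multiplicity = 2

Determining the block sizes for each eigenvalue:
  λ = 1: 2 blocks summing to 3 forces exactly one block of size 2 and the rest size 1 → block sizes [2, 1]

Assembling the blocks gives a Jordan form
J =
  [1, 1, 0]
  [0, 1, 0]
  [0, 0, 1]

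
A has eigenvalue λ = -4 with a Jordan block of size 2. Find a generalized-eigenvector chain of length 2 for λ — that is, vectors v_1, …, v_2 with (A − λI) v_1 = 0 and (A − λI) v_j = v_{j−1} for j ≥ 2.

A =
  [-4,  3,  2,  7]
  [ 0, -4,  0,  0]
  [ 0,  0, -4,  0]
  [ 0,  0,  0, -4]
A Jordan chain for λ = -4 of length 2:
v_1 = (3, 0, 0, 0)ᵀ
v_2 = (0, 1, 0, 0)ᵀ

Let N = A − (-4)·I. We want v_2 with N^2 v_2 = 0 but N^1 v_2 ≠ 0; then v_{j-1} := N · v_j for j = 2, …, 2.

Pick v_2 = (0, 1, 0, 0)ᵀ.
Then v_1 = N · v_2 = (3, 0, 0, 0)ᵀ.

Sanity check: (A − (-4)·I) v_1 = (0, 0, 0, 0)ᵀ = 0. ✓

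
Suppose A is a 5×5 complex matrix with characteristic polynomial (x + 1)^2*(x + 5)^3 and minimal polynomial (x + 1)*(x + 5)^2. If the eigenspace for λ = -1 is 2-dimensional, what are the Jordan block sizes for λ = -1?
Block sizes for λ = -1: [1, 1]

Step 1 — from the characteristic polynomial, algebraic multiplicity of λ = -1 is 2. From dim ker(A − (-1)·I) = 2, there are exactly 2 Jordan blocks for λ = -1.
Step 2 — from the minimal polynomial, the factor (x + 1) tells us the largest block for λ = -1 has size 1.
Step 3 — with total size 2, 2 blocks, and largest block 1, the block sizes (in nonincreasing order) are [1, 1].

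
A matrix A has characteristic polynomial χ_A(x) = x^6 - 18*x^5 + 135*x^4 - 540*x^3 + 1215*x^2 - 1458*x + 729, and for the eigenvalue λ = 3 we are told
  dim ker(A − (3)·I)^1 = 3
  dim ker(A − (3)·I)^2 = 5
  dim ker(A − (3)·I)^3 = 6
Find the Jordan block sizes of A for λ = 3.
Block sizes for λ = 3: [3, 2, 1]

From the dimensions of kernels of powers, the number of Jordan blocks of size at least j is d_j − d_{j−1} where d_j = dim ker(N^j) (with d_0 = 0). Computing the differences gives [3, 2, 1].
The number of blocks of size exactly k is (#blocks of size ≥ k) − (#blocks of size ≥ k + 1), so the partition is: 1 block(s) of size 1, 1 block(s) of size 2, 1 block(s) of size 3.
In nonincreasing order the block sizes are [3, 2, 1].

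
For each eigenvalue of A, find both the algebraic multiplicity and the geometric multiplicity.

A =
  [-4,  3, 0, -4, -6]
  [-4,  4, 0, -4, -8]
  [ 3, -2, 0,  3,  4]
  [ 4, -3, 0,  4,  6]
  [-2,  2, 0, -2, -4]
λ = 0: alg = 5, geom = 3

Step 1 — factor the characteristic polynomial to read off the algebraic multiplicities:
  χ_A(x) = x^5

Step 2 — compute geometric multiplicities via the rank-nullity identity g(λ) = n − rank(A − λI):
  rank(A − (0)·I) = 2, so dim ker(A − (0)·I) = n − 2 = 3

Summary:
  λ = 0: algebraic multiplicity = 5, geometric multiplicity = 3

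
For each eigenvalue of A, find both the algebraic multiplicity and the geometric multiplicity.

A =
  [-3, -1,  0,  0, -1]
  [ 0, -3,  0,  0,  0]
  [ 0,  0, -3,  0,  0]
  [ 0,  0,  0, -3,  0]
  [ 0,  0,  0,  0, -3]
λ = -3: alg = 5, geom = 4

Step 1 — factor the characteristic polynomial to read off the algebraic multiplicities:
  χ_A(x) = (x + 3)^5

Step 2 — compute geometric multiplicities via the rank-nullity identity g(λ) = n − rank(A − λI):
  rank(A − (-3)·I) = 1, so dim ker(A − (-3)·I) = n − 1 = 4

Summary:
  λ = -3: algebraic multiplicity = 5, geometric multiplicity = 4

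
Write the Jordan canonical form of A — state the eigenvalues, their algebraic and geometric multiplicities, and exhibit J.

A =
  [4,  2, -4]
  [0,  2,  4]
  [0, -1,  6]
J_2(4) ⊕ J_1(4)

The characteristic polynomial is
  det(x·I − A) = x^3 - 12*x^2 + 48*x - 64 = (x - 4)^3

Eigenvalues and multiplicities (the geometric multiplicity of λ is n − rank(A − λI), which equals the number of Jordan blocks for λ):
  λ = 4: algebraic multiplicity = 3, geometric multiplicity = 2

Determining the block sizes for each eigenvalue:
  λ = 4: 2 blocks summing to 3 forces exactly one block of size 2 and the rest size 1 → block sizes [2, 1]

Assembling the blocks gives a Jordan form
J =
  [4, 1, 0]
  [0, 4, 0]
  [0, 0, 4]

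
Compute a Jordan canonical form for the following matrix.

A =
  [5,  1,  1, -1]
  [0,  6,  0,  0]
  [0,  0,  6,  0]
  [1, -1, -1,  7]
J_2(6) ⊕ J_1(6) ⊕ J_1(6)

The characteristic polynomial is
  det(x·I − A) = x^4 - 24*x^3 + 216*x^2 - 864*x + 1296 = (x - 6)^4

Eigenvalues and multiplicities (the geometric multiplicity of λ is n − rank(A − λI), which equals the number of Jordan blocks for λ):
  λ = 6: algebraic multiplicity = 4, geometric multiplicity = 3

Determining the block sizes for each eigenvalue:
  λ = 6: 3 blocks summing to 4 forces exactly one block of size 2 and the rest size 1 → block sizes [2, 1, 1]

Assembling the blocks gives a Jordan form
J =
  [6, 1, 0, 0]
  [0, 6, 0, 0]
  [0, 0, 6, 0]
  [0, 0, 0, 6]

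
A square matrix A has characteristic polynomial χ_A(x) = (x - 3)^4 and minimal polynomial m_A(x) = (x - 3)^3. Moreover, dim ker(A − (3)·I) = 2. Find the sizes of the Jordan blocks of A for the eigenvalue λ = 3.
Block sizes for λ = 3: [3, 1]

Step 1 — from the characteristic polynomial, algebraic multiplicity of λ = 3 is 4. From dim ker(A − (3)·I) = 2, there are exactly 2 Jordan blocks for λ = 3.
Step 2 — from the minimal polynomial, the factor (x − 3)^3 tells us the largest block for λ = 3 has size 3.
Step 3 — with total size 4, 2 blocks, and largest block 3, the block sizes (in nonincreasing order) are [3, 1].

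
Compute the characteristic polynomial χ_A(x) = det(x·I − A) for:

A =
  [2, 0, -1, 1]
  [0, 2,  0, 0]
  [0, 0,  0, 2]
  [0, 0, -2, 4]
x^4 - 8*x^3 + 24*x^2 - 32*x + 16

Expanding det(x·I − A) (e.g. by cofactor expansion or by noting that A is similar to its Jordan form J, which has the same characteristic polynomial as A) gives
  χ_A(x) = x^4 - 8*x^3 + 24*x^2 - 32*x + 16
which factors as (x - 2)^4. The eigenvalues (with algebraic multiplicities) are λ = 2 with multiplicity 4.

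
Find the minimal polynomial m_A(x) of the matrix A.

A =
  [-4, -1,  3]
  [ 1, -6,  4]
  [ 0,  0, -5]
x^3 + 15*x^2 + 75*x + 125

The characteristic polynomial is χ_A(x) = (x + 5)^3, so the eigenvalues are known. The minimal polynomial is
  m_A(x) = Π_λ (x − λ)^{k_λ}
where k_λ is the size of the *largest* Jordan block for λ (equivalently, the smallest k with (A − λI)^k v = 0 for every generalised eigenvector v of λ).

  λ = -5: largest Jordan block has size 3, contributing (x + 5)^3

So m_A(x) = (x + 5)^3 = x^3 + 15*x^2 + 75*x + 125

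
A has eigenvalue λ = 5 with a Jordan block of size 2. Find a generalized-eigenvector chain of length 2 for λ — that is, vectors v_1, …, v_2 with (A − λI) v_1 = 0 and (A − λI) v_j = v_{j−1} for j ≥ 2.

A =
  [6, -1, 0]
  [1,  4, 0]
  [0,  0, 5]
A Jordan chain for λ = 5 of length 2:
v_1 = (1, 1, 0)ᵀ
v_2 = (1, 0, 0)ᵀ

Let N = A − (5)·I. We want v_2 with N^2 v_2 = 0 but N^1 v_2 ≠ 0; then v_{j-1} := N · v_j for j = 2, …, 2.

Pick v_2 = (1, 0, 0)ᵀ.
Then v_1 = N · v_2 = (1, 1, 0)ᵀ.

Sanity check: (A − (5)·I) v_1 = (0, 0, 0)ᵀ = 0. ✓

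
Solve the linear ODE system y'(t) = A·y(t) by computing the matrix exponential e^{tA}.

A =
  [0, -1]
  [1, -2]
e^{tA} =
  [t*exp(-t) + exp(-t), -t*exp(-t)]
  [t*exp(-t), -t*exp(-t) + exp(-t)]

Strategy: write A = P · J · P⁻¹ where J is a Jordan canonical form, so e^{tA} = P · e^{tJ} · P⁻¹, and e^{tJ} can be computed block-by-block.

A has Jordan form
J =
  [-1,  1]
  [ 0, -1]
(up to reordering of blocks).

Per-block formulas:
  For a 2×2 Jordan block J_2(-1): exp(t · J_2(-1)) = e^(-1t)·(I + t·N), where N is the 2×2 nilpotent shift.

After assembling e^{tJ} and conjugating by P, we get:

e^{tA} =
  [t*exp(-t) + exp(-t), -t*exp(-t)]
  [t*exp(-t), -t*exp(-t) + exp(-t)]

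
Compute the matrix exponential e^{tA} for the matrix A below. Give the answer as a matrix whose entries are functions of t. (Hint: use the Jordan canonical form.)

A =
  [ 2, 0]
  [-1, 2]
e^{tA} =
  [exp(2*t), 0]
  [-t*exp(2*t), exp(2*t)]

Strategy: write A = P · J · P⁻¹ where J is a Jordan canonical form, so e^{tA} = P · e^{tJ} · P⁻¹, and e^{tJ} can be computed block-by-block.

A has Jordan form
J =
  [2, 1]
  [0, 2]
(up to reordering of blocks).

Per-block formulas:
  For a 2×2 Jordan block J_2(2): exp(t · J_2(2)) = e^(2t)·(I + t·N), where N is the 2×2 nilpotent shift.

After assembling e^{tJ} and conjugating by P, we get:

e^{tA} =
  [exp(2*t), 0]
  [-t*exp(2*t), exp(2*t)]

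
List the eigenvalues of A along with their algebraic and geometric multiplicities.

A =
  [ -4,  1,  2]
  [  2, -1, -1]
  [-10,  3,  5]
λ = 0: alg = 3, geom = 1

Step 1 — factor the characteristic polynomial to read off the algebraic multiplicities:
  χ_A(x) = x^3

Step 2 — compute geometric multiplicities via the rank-nullity identity g(λ) = n − rank(A − λI):
  rank(A − (0)·I) = 2, so dim ker(A − (0)·I) = n − 2 = 1

Summary:
  λ = 0: algebraic multiplicity = 3, geometric multiplicity = 1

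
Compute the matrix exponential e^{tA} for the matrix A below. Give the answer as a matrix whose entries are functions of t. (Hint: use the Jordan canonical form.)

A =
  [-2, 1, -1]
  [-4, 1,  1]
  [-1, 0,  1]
e^{tA} =
  [t^2/2 - 2*t + 1, -t^2/2 + t, t^2 - t]
  [3*t^2/2 - 4*t, -3*t^2/2 + t + 1, 3*t^2 + t]
  [t^2/2 - t, -t^2/2, t^2 + t + 1]

Strategy: write A = P · J · P⁻¹ where J is a Jordan canonical form, so e^{tA} = P · e^{tJ} · P⁻¹, and e^{tJ} can be computed block-by-block.

A has Jordan form
J =
  [0, 1, 0]
  [0, 0, 1]
  [0, 0, 0]
(up to reordering of blocks).

Per-block formulas:
  For a 3×3 Jordan block J_3(0): exp(t · J_3(0)) = e^(0t)·(I + t·N + (t^2/2)·N^2), where N is the 3×3 nilpotent shift.

After assembling e^{tJ} and conjugating by P, we get:

e^{tA} =
  [t^2/2 - 2*t + 1, -t^2/2 + t, t^2 - t]
  [3*t^2/2 - 4*t, -3*t^2/2 + t + 1, 3*t^2 + t]
  [t^2/2 - t, -t^2/2, t^2 + t + 1]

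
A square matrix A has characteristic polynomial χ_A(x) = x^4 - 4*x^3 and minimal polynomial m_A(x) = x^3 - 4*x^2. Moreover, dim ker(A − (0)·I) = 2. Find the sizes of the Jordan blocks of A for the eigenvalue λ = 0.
Block sizes for λ = 0: [2, 1]

Step 1 — from the characteristic polynomial, algebraic multiplicity of λ = 0 is 3. From dim ker(A − (0)·I) = 2, there are exactly 2 Jordan blocks for λ = 0.
Step 2 — from the minimal polynomial, the factor (x − 0)^2 tells us the largest block for λ = 0 has size 2.
Step 3 — with total size 3, 2 blocks, and largest block 2, the block sizes (in nonincreasing order) are [2, 1].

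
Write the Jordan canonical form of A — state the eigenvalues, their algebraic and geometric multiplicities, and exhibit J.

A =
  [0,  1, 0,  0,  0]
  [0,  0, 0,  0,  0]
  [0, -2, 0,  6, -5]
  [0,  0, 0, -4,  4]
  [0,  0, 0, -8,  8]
J_2(0) ⊕ J_2(0) ⊕ J_1(4)

The characteristic polynomial is
  det(x·I − A) = x^5 - 4*x^4 = x^4*(x - 4)

Eigenvalues and multiplicities (the geometric multiplicity of λ is n − rank(A − λI), which equals the number of Jordan blocks for λ):
  λ = 0: algebraic multiplicity = 4, geometric multiplicity = 2
  λ = 4: algebraic multiplicity = 1, geometric multiplicity = 1

Determining the block sizes for each eigenvalue:
  λ = 0: with am = 4 and gm = 2, the partition is not yet determined (e.g. several partitions of 4 into 2 parts exist). Let N = A − (0)·I. Computing rank(N^1) = 3, rank(N^2) = 1; the number of blocks of size ≥ j is rank(N^{j−1}) − rank(N^j), giving [2, 2]. So we have 2 block(s) of size 2 → block sizes [2, 2]
  λ = 4: one block (gm = 1), so the single block has size am = 1 → block sizes [1]

Assembling the blocks gives a Jordan form
J =
  [0, 1, 0, 0, 0]
  [0, 0, 0, 0, 0]
  [0, 0, 0, 1, 0]
  [0, 0, 0, 0, 0]
  [0, 0, 0, 0, 4]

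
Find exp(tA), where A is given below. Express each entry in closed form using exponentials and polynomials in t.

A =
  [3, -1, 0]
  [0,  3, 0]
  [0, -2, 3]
e^{tA} =
  [exp(3*t), -t*exp(3*t), 0]
  [0, exp(3*t), 0]
  [0, -2*t*exp(3*t), exp(3*t)]

Strategy: write A = P · J · P⁻¹ where J is a Jordan canonical form, so e^{tA} = P · e^{tJ} · P⁻¹, and e^{tJ} can be computed block-by-block.

A has Jordan form
J =
  [3, 1, 0]
  [0, 3, 0]
  [0, 0, 3]
(up to reordering of blocks).

Per-block formulas:
  For a 2×2 Jordan block J_2(3): exp(t · J_2(3)) = e^(3t)·(I + t·N), where N is the 2×2 nilpotent shift.
  For a 1×1 block at λ = 3: exp(t · [3]) = [e^(3t)].

After assembling e^{tJ} and conjugating by P, we get:

e^{tA} =
  [exp(3*t), -t*exp(3*t), 0]
  [0, exp(3*t), 0]
  [0, -2*t*exp(3*t), exp(3*t)]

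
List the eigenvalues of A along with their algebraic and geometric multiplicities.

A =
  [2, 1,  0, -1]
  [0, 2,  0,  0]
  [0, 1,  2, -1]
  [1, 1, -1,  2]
λ = 2: alg = 4, geom = 2

Step 1 — factor the characteristic polynomial to read off the algebraic multiplicities:
  χ_A(x) = (x - 2)^4

Step 2 — compute geometric multiplicities via the rank-nullity identity g(λ) = n − rank(A − λI):
  rank(A − (2)·I) = 2, so dim ker(A − (2)·I) = n − 2 = 2

Summary:
  λ = 2: algebraic multiplicity = 4, geometric multiplicity = 2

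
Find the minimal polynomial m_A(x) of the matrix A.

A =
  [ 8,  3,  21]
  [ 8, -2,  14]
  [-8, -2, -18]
x^2 + 8*x + 16

The characteristic polynomial is χ_A(x) = (x + 4)^3, so the eigenvalues are known. The minimal polynomial is
  m_A(x) = Π_λ (x − λ)^{k_λ}
where k_λ is the size of the *largest* Jordan block for λ (equivalently, the smallest k with (A − λI)^k v = 0 for every generalised eigenvector v of λ).

  λ = -4: largest Jordan block has size 2, contributing (x + 4)^2

So m_A(x) = (x + 4)^2 = x^2 + 8*x + 16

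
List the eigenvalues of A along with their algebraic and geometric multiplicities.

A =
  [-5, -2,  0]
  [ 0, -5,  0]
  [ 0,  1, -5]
λ = -5: alg = 3, geom = 2

Step 1 — factor the characteristic polynomial to read off the algebraic multiplicities:
  χ_A(x) = (x + 5)^3

Step 2 — compute geometric multiplicities via the rank-nullity identity g(λ) = n − rank(A − λI):
  rank(A − (-5)·I) = 1, so dim ker(A − (-5)·I) = n − 1 = 2

Summary:
  λ = -5: algebraic multiplicity = 3, geometric multiplicity = 2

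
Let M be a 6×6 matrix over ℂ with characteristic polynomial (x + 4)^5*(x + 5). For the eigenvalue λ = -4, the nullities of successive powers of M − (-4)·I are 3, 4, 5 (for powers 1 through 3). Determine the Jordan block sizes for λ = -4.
Block sizes for λ = -4: [3, 1, 1]

From the dimensions of kernels of powers, the number of Jordan blocks of size at least j is d_j − d_{j−1} where d_j = dim ker(N^j) (with d_0 = 0). Computing the differences gives [3, 1, 1].
The number of blocks of size exactly k is (#blocks of size ≥ k) − (#blocks of size ≥ k + 1), so the partition is: 2 block(s) of size 1, 1 block(s) of size 3.
In nonincreasing order the block sizes are [3, 1, 1].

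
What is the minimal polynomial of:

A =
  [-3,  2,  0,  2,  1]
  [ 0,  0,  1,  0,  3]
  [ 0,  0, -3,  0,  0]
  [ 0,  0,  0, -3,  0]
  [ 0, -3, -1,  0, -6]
x^3 + 9*x^2 + 27*x + 27

The characteristic polynomial is χ_A(x) = (x + 3)^5, so the eigenvalues are known. The minimal polynomial is
  m_A(x) = Π_λ (x − λ)^{k_λ}
where k_λ is the size of the *largest* Jordan block for λ (equivalently, the smallest k with (A − λI)^k v = 0 for every generalised eigenvector v of λ).

  λ = -3: largest Jordan block has size 3, contributing (x + 3)^3

So m_A(x) = (x + 3)^3 = x^3 + 9*x^2 + 27*x + 27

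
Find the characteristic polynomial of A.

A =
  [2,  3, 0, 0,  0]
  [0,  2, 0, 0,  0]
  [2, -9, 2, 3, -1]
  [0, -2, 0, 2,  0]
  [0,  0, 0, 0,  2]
x^5 - 10*x^4 + 40*x^3 - 80*x^2 + 80*x - 32

Expanding det(x·I − A) (e.g. by cofactor expansion or by noting that A is similar to its Jordan form J, which has the same characteristic polynomial as A) gives
  χ_A(x) = x^5 - 10*x^4 + 40*x^3 - 80*x^2 + 80*x - 32
which factors as (x - 2)^5. The eigenvalues (with algebraic multiplicities) are λ = 2 with multiplicity 5.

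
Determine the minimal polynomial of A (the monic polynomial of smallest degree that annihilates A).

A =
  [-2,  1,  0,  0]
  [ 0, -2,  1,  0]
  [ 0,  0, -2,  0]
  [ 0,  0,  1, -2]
x^3 + 6*x^2 + 12*x + 8

The characteristic polynomial is χ_A(x) = (x + 2)^4, so the eigenvalues are known. The minimal polynomial is
  m_A(x) = Π_λ (x − λ)^{k_λ}
where k_λ is the size of the *largest* Jordan block for λ (equivalently, the smallest k with (A − λI)^k v = 0 for every generalised eigenvector v of λ).

  λ = -2: largest Jordan block has size 3, contributing (x + 2)^3

So m_A(x) = (x + 2)^3 = x^3 + 6*x^2 + 12*x + 8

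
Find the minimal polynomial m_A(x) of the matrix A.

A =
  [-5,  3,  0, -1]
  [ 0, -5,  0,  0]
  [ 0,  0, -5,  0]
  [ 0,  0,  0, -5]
x^2 + 10*x + 25

The characteristic polynomial is χ_A(x) = (x + 5)^4, so the eigenvalues are known. The minimal polynomial is
  m_A(x) = Π_λ (x − λ)^{k_λ}
where k_λ is the size of the *largest* Jordan block for λ (equivalently, the smallest k with (A − λI)^k v = 0 for every generalised eigenvector v of λ).

  λ = -5: largest Jordan block has size 2, contributing (x + 5)^2

So m_A(x) = (x + 5)^2 = x^2 + 10*x + 25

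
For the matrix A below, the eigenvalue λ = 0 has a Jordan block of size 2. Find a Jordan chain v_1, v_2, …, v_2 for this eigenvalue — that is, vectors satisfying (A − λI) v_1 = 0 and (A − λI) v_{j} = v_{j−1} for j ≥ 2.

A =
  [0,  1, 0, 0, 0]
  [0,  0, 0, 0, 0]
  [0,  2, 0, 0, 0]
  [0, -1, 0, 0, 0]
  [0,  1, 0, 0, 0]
A Jordan chain for λ = 0 of length 2:
v_1 = (1, 0, 2, -1, 1)ᵀ
v_2 = (0, 1, 0, 0, 0)ᵀ

Let N = A − (0)·I. We want v_2 with N^2 v_2 = 0 but N^1 v_2 ≠ 0; then v_{j-1} := N · v_j for j = 2, …, 2.

Pick v_2 = (0, 1, 0, 0, 0)ᵀ.
Then v_1 = N · v_2 = (1, 0, 2, -1, 1)ᵀ.

Sanity check: (A − (0)·I) v_1 = (0, 0, 0, 0, 0)ᵀ = 0. ✓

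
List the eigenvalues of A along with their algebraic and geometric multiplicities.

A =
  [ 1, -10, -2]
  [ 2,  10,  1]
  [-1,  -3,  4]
λ = 5: alg = 3, geom = 1

Step 1 — factor the characteristic polynomial to read off the algebraic multiplicities:
  χ_A(x) = (x - 5)^3

Step 2 — compute geometric multiplicities via the rank-nullity identity g(λ) = n − rank(A − λI):
  rank(A − (5)·I) = 2, so dim ker(A − (5)·I) = n − 2 = 1

Summary:
  λ = 5: algebraic multiplicity = 3, geometric multiplicity = 1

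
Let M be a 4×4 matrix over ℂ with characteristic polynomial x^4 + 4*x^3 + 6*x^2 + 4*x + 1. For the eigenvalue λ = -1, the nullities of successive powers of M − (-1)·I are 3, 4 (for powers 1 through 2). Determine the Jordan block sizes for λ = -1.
Block sizes for λ = -1: [2, 1, 1]

From the dimensions of kernels of powers, the number of Jordan blocks of size at least j is d_j − d_{j−1} where d_j = dim ker(N^j) (with d_0 = 0). Computing the differences gives [3, 1].
The number of blocks of size exactly k is (#blocks of size ≥ k) − (#blocks of size ≥ k + 1), so the partition is: 2 block(s) of size 1, 1 block(s) of size 2.
In nonincreasing order the block sizes are [2, 1, 1].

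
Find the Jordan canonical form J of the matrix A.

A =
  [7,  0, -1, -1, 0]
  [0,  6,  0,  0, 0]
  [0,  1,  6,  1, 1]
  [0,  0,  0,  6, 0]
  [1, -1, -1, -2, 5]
J_3(6) ⊕ J_1(6) ⊕ J_1(6)

The characteristic polynomial is
  det(x·I − A) = x^5 - 30*x^4 + 360*x^3 - 2160*x^2 + 6480*x - 7776 = (x - 6)^5

Eigenvalues and multiplicities (the geometric multiplicity of λ is n − rank(A − λI), which equals the number of Jordan blocks for λ):
  λ = 6: algebraic multiplicity = 5, geometric multiplicity = 3

Determining the block sizes for each eigenvalue:
  λ = 6: with am = 5 and gm = 3, the partition is not yet determined (e.g. several partitions of 5 into 3 parts exist). Let N = A − (6)·I. Computing rank(N^1) = 2, rank(N^2) = 1, rank(N^3) = 0; the number of blocks of size ≥ j is rank(N^{j−1}) − rank(N^j), giving [3, 1, 1]. So we have 1 block(s) of size 3, 2 block(s) of size 1 → block sizes [3, 1, 1]

Assembling the blocks gives a Jordan form
J =
  [6, 1, 0, 0, 0]
  [0, 6, 1, 0, 0]
  [0, 0, 6, 0, 0]
  [0, 0, 0, 6, 0]
  [0, 0, 0, 0, 6]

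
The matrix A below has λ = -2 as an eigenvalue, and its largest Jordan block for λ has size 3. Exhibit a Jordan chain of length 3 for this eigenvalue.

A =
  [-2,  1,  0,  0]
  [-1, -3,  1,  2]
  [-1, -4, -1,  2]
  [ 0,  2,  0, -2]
A Jordan chain for λ = -2 of length 3:
v_1 = (-1, 0, 3, -2)ᵀ
v_2 = (0, -1, -1, 0)ᵀ
v_3 = (1, 0, 0, 0)ᵀ

Let N = A − (-2)·I. We want v_3 with N^3 v_3 = 0 but N^2 v_3 ≠ 0; then v_{j-1} := N · v_j for j = 3, …, 2.

Pick v_3 = (1, 0, 0, 0)ᵀ.
Then v_2 = N · v_3 = (0, -1, -1, 0)ᵀ.
Then v_1 = N · v_2 = (-1, 0, 3, -2)ᵀ.

Sanity check: (A − (-2)·I) v_1 = (0, 0, 0, 0)ᵀ = 0. ✓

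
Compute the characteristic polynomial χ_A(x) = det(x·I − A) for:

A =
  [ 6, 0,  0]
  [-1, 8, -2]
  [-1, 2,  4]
x^3 - 18*x^2 + 108*x - 216

Expanding det(x·I − A) (e.g. by cofactor expansion or by noting that A is similar to its Jordan form J, which has the same characteristic polynomial as A) gives
  χ_A(x) = x^3 - 18*x^2 + 108*x - 216
which factors as (x - 6)^3. The eigenvalues (with algebraic multiplicities) are λ = 6 with multiplicity 3.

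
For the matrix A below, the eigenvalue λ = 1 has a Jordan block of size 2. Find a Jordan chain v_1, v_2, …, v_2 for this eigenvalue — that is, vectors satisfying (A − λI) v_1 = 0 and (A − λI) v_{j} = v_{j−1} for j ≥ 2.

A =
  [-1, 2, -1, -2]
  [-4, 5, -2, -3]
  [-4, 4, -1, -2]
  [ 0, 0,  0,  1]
A Jordan chain for λ = 1 of length 2:
v_1 = (-2, -4, -4, 0)ᵀ
v_2 = (1, 0, 0, 0)ᵀ

Let N = A − (1)·I. We want v_2 with N^2 v_2 = 0 but N^1 v_2 ≠ 0; then v_{j-1} := N · v_j for j = 2, …, 2.

Pick v_2 = (1, 0, 0, 0)ᵀ.
Then v_1 = N · v_2 = (-2, -4, -4, 0)ᵀ.

Sanity check: (A − (1)·I) v_1 = (0, 0, 0, 0)ᵀ = 0. ✓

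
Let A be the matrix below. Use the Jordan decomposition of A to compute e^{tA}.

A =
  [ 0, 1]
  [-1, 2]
e^{tA} =
  [-t*exp(t) + exp(t), t*exp(t)]
  [-t*exp(t), t*exp(t) + exp(t)]

Strategy: write A = P · J · P⁻¹ where J is a Jordan canonical form, so e^{tA} = P · e^{tJ} · P⁻¹, and e^{tJ} can be computed block-by-block.

A has Jordan form
J =
  [1, 1]
  [0, 1]
(up to reordering of blocks).

Per-block formulas:
  For a 2×2 Jordan block J_2(1): exp(t · J_2(1)) = e^(1t)·(I + t·N), where N is the 2×2 nilpotent shift.

After assembling e^{tJ} and conjugating by P, we get:

e^{tA} =
  [-t*exp(t) + exp(t), t*exp(t)]
  [-t*exp(t), t*exp(t) + exp(t)]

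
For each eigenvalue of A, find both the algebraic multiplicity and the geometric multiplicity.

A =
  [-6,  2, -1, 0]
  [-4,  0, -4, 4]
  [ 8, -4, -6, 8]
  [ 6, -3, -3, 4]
λ = -2: alg = 4, geom = 2

Step 1 — factor the characteristic polynomial to read off the algebraic multiplicities:
  χ_A(x) = (x + 2)^4

Step 2 — compute geometric multiplicities via the rank-nullity identity g(λ) = n − rank(A − λI):
  rank(A − (-2)·I) = 2, so dim ker(A − (-2)·I) = n − 2 = 2

Summary:
  λ = -2: algebraic multiplicity = 4, geometric multiplicity = 2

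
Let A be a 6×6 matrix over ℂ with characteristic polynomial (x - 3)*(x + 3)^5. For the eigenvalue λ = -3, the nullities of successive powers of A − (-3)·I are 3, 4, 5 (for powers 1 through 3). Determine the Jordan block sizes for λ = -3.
Block sizes for λ = -3: [3, 1, 1]

From the dimensions of kernels of powers, the number of Jordan blocks of size at least j is d_j − d_{j−1} where d_j = dim ker(N^j) (with d_0 = 0). Computing the differences gives [3, 1, 1].
The number of blocks of size exactly k is (#blocks of size ≥ k) − (#blocks of size ≥ k + 1), so the partition is: 2 block(s) of size 1, 1 block(s) of size 3.
In nonincreasing order the block sizes are [3, 1, 1].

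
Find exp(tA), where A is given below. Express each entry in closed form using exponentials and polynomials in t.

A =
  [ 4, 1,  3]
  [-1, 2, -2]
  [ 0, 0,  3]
e^{tA} =
  [t*exp(3*t) + exp(3*t), t*exp(3*t), t^2*exp(3*t)/2 + 3*t*exp(3*t)]
  [-t*exp(3*t), -t*exp(3*t) + exp(3*t), -t^2*exp(3*t)/2 - 2*t*exp(3*t)]
  [0, 0, exp(3*t)]

Strategy: write A = P · J · P⁻¹ where J is a Jordan canonical form, so e^{tA} = P · e^{tJ} · P⁻¹, and e^{tJ} can be computed block-by-block.

A has Jordan form
J =
  [3, 1, 0]
  [0, 3, 1]
  [0, 0, 3]
(up to reordering of blocks).

Per-block formulas:
  For a 3×3 Jordan block J_3(3): exp(t · J_3(3)) = e^(3t)·(I + t·N + (t^2/2)·N^2), where N is the 3×3 nilpotent shift.

After assembling e^{tJ} and conjugating by P, we get:

e^{tA} =
  [t*exp(3*t) + exp(3*t), t*exp(3*t), t^2*exp(3*t)/2 + 3*t*exp(3*t)]
  [-t*exp(3*t), -t*exp(3*t) + exp(3*t), -t^2*exp(3*t)/2 - 2*t*exp(3*t)]
  [0, 0, exp(3*t)]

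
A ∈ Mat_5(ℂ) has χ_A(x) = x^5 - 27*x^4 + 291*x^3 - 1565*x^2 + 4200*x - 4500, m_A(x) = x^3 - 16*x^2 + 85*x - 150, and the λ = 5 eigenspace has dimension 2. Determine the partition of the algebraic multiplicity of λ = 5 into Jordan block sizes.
Block sizes for λ = 5: [2, 1]

Step 1 — from the characteristic polynomial, algebraic multiplicity of λ = 5 is 3. From dim ker(A − (5)·I) = 2, there are exactly 2 Jordan blocks for λ = 5.
Step 2 — from the minimal polynomial, the factor (x − 5)^2 tells us the largest block for λ = 5 has size 2.
Step 3 — with total size 3, 2 blocks, and largest block 2, the block sizes (in nonincreasing order) are [2, 1].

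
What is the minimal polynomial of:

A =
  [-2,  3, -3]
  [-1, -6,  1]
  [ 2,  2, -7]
x^2 + 10*x + 25

The characteristic polynomial is χ_A(x) = (x + 5)^3, so the eigenvalues are known. The minimal polynomial is
  m_A(x) = Π_λ (x − λ)^{k_λ}
where k_λ is the size of the *largest* Jordan block for λ (equivalently, the smallest k with (A − λI)^k v = 0 for every generalised eigenvector v of λ).

  λ = -5: largest Jordan block has size 2, contributing (x + 5)^2

So m_A(x) = (x + 5)^2 = x^2 + 10*x + 25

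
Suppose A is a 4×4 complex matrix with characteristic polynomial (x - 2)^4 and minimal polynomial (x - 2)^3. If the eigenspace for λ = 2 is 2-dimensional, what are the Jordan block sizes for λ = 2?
Block sizes for λ = 2: [3, 1]

Step 1 — from the characteristic polynomial, algebraic multiplicity of λ = 2 is 4. From dim ker(A − (2)·I) = 2, there are exactly 2 Jordan blocks for λ = 2.
Step 2 — from the minimal polynomial, the factor (x − 2)^3 tells us the largest block for λ = 2 has size 3.
Step 3 — with total size 4, 2 blocks, and largest block 3, the block sizes (in nonincreasing order) are [3, 1].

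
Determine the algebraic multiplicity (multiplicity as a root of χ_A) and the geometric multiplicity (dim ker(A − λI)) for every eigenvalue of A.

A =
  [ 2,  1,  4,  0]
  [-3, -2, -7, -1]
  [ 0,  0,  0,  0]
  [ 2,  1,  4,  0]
λ = 0: alg = 4, geom = 2

Step 1 — factor the characteristic polynomial to read off the algebraic multiplicities:
  χ_A(x) = x^4

Step 2 — compute geometric multiplicities via the rank-nullity identity g(λ) = n − rank(A − λI):
  rank(A − (0)·I) = 2, so dim ker(A − (0)·I) = n − 2 = 2

Summary:
  λ = 0: algebraic multiplicity = 4, geometric multiplicity = 2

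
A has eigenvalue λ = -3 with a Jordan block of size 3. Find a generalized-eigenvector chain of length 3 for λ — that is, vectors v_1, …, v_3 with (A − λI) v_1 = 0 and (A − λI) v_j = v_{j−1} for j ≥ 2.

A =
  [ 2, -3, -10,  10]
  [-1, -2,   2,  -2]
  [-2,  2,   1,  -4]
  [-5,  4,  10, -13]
A Jordan chain for λ = -3 of length 3:
v_1 = (-2, 0, 0, 1)ᵀ
v_2 = (5, -1, -2, -5)ᵀ
v_3 = (1, 0, 0, 0)ᵀ

Let N = A − (-3)·I. We want v_3 with N^3 v_3 = 0 but N^2 v_3 ≠ 0; then v_{j-1} := N · v_j for j = 3, …, 2.

Pick v_3 = (1, 0, 0, 0)ᵀ.
Then v_2 = N · v_3 = (5, -1, -2, -5)ᵀ.
Then v_1 = N · v_2 = (-2, 0, 0, 1)ᵀ.

Sanity check: (A − (-3)·I) v_1 = (0, 0, 0, 0)ᵀ = 0. ✓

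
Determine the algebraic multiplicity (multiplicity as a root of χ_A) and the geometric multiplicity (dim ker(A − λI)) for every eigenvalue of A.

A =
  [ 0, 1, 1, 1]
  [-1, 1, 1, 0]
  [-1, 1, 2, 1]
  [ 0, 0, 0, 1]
λ = 1: alg = 4, geom = 2

Step 1 — factor the characteristic polynomial to read off the algebraic multiplicities:
  χ_A(x) = (x - 1)^4

Step 2 — compute geometric multiplicities via the rank-nullity identity g(λ) = n − rank(A − λI):
  rank(A − (1)·I) = 2, so dim ker(A − (1)·I) = n − 2 = 2

Summary:
  λ = 1: algebraic multiplicity = 4, geometric multiplicity = 2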